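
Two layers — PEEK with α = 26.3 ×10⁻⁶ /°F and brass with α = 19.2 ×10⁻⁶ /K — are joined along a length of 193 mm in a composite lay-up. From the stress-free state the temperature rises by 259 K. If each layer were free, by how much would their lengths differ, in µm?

PEEK: α = 26.3×10⁻⁶/°F × 9/5 = 47.3×10⁻⁶/K.
Δα = |47.3 − 19.2|×10⁻⁶/K = 28.1×10⁻⁶/K.
ΔL_mismatch = Δα·L·ΔT = 28.1×10⁻⁶ × 193.0 mm × 259.0 K = 1410 µm.

1410 µm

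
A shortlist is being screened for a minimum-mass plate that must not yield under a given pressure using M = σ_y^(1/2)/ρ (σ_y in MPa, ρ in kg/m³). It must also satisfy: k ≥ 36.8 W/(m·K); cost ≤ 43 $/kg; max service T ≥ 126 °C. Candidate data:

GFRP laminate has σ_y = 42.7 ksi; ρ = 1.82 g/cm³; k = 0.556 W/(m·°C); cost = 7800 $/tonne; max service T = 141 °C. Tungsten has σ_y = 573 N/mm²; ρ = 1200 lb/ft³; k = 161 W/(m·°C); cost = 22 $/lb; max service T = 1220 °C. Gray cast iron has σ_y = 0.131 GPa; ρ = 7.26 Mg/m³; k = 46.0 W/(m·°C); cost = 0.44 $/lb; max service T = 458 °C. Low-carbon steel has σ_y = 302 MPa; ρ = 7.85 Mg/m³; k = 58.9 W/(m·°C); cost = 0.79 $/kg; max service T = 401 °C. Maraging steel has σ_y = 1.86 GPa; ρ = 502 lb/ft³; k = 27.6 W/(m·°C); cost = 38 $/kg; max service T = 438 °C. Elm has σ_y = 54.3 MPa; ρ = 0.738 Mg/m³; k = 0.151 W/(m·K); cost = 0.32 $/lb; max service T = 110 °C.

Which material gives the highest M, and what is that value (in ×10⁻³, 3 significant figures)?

low-carbon steel, M = 2.21×10⁻³

Screen on constraints: k ≥ 36.8 W/(m·K); cost ≤ 43 $/kg; max service T ≥ 126 °C. Survivors: gray cast iron, low-carbon steel.
After converting to SI:
  gray cast iron: σ_y = 131.0 MPa, ρ = 7260 kg/m³
  low-carbon steel: σ_y = 302.0 MPa, ρ = 7850 kg/m³
  low-carbon steel: M = 2.21×10⁻³
  gray cast iron: M = 1.58×10⁻³
Low-carbon steel has the largest M.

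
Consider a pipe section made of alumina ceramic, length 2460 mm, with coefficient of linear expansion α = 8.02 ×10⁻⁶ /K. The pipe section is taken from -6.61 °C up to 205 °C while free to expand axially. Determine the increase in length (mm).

ΔT = 205 − (-6.61) = 211.6 K.
ΔL = α·L₀·ΔT = 8.02×10⁻⁶ × 2460 mm × 211.6 K = 4.17 mm.

4.17 mm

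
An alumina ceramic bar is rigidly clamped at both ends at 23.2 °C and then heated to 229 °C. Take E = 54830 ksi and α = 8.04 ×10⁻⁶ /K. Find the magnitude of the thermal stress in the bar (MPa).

E = 54830 ksi = 378.0 GPa.
ΔT = 205.8 K. Constrained thermal stress σ = E·α·ΔT = 378.0×10³ MPa × 8.04×10⁻⁶ × 205.8 = 626 MPa (compressive).

626 MPa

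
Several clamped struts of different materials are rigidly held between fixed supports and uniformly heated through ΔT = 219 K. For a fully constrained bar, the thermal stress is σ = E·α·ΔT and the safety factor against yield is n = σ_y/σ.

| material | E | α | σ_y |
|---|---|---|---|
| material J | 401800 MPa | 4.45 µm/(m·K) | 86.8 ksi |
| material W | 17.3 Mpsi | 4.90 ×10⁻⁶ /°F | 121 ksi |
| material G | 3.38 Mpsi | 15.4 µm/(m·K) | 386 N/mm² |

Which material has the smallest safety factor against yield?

Per material, after unit conversion:
  material J: E = 401.8, α = 4.45, σ_y = 598.5 → σ = 392 MPa, n = 1.53
  material W: E = 119.3, α = 8.82, σ_y = 834.3 → σ = 230 MPa, n = 3.62
  material G: E = 23.30, α = 15.4, σ_y = 386.0 → σ = 78.6 MPa, n = 4.91
The minimum is material J at n = 1.53.

material J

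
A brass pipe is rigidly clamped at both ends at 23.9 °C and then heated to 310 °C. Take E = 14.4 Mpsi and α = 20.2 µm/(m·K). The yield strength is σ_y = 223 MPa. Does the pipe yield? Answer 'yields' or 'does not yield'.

E = 14.4 Mpsi = 99.28 GPa.
ΔT = 286.1 K. Constrained thermal stress σ = E·α·ΔT = 99.28×10³ MPa × 20.2×10⁻⁶ × 286.1 = 574 MPa (compressive).
Compare to σ_y = 223 MPa: σ ≥ σ_y, so it yields.

yields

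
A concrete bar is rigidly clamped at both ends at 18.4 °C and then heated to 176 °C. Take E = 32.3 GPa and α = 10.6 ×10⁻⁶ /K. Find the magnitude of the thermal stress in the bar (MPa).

54.0 MPa

ΔT = 157.6 K. Constrained thermal stress σ = E·α·ΔT = 32.30×10³ MPa × 10.6×10⁻⁶ × 157.6 = 54.0 MPa (compressive).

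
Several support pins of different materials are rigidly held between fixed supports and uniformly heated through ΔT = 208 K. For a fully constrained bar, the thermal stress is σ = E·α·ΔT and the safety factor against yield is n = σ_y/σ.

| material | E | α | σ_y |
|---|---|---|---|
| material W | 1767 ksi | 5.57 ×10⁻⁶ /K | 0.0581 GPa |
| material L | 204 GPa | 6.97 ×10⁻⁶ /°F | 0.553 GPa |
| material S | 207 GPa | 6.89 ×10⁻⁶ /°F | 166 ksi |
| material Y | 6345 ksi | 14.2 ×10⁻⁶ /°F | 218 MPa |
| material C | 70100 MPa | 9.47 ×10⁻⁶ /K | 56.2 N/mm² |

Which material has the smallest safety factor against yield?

Converting E to GPa, α to ×10⁻⁶/K, σ_y to MPa, then σ and n for each:
  material W: E = 12.18, α = 5.57, σ_y = 58.10 → σ = 14.1 MPa, n = 4.12
  material L: E = 204.0, α = 12.5, σ_y = 553.0 → σ = 532 MPa, n = 1.04
  material S: E = 207.0, α = 12.4, σ_y = 1145 → σ = 534 MPa, n = 2.14
  material Y: E = 43.75, α = 25.6, σ_y = 218.0 → σ = 233 MPa, n = 0.937
  material C: E = 70.10, α = 9.47, σ_y = 56.20 → σ = 138 MPa, n = 0.407
Smallest n: material C with n = 0.407.

material C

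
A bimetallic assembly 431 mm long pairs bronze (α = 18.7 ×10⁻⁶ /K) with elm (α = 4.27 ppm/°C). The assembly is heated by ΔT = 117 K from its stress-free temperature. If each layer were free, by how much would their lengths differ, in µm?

728 µm

Δα = |18.7 − 4.27|×10⁻⁶/K = 14.4×10⁻⁶/K.
ΔL_mismatch = Δα·L·ΔT = 14.4×10⁻⁶ × 431.0 mm × 117.0 K = 728 µm.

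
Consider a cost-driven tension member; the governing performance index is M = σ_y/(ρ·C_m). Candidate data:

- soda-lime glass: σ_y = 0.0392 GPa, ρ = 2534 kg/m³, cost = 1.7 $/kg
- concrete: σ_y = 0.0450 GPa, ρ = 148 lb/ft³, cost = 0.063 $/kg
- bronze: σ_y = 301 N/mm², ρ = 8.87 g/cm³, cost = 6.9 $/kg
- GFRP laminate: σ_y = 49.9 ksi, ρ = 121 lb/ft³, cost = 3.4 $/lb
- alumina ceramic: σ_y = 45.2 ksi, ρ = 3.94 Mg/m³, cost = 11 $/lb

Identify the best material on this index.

In SI units:
  soda-lime glass: σ_y = 39.20 MPa, ρ = 2534 kg/m³, cost = 1.700 $/kg
  concrete: σ_y = 45.00 MPa, ρ = 2371 kg/m³, cost = 0.06300 $/kg
  bronze: σ_y = 301.0 MPa, ρ = 8870 kg/m³, cost = 6.900 $/kg
  GFRP laminate: σ_y = 344.0 MPa, ρ = 1938 kg/m³, cost = 7.496 $/kg
  alumina ceramic: σ_y = 311.6 MPa, ρ = 3940 kg/m³, cost = 24.25 $/kg
  concrete: M = 301 kN·m per $
  GFRP laminate: M = 23.7 kN·m per $
  soda-lime glass: M = 9.10 kN·m per $
  bronze: M = 4.92 kN·m per $
  alumina ceramic: M = 3.26 kN·m per $
Concrete has the largest M.

concrete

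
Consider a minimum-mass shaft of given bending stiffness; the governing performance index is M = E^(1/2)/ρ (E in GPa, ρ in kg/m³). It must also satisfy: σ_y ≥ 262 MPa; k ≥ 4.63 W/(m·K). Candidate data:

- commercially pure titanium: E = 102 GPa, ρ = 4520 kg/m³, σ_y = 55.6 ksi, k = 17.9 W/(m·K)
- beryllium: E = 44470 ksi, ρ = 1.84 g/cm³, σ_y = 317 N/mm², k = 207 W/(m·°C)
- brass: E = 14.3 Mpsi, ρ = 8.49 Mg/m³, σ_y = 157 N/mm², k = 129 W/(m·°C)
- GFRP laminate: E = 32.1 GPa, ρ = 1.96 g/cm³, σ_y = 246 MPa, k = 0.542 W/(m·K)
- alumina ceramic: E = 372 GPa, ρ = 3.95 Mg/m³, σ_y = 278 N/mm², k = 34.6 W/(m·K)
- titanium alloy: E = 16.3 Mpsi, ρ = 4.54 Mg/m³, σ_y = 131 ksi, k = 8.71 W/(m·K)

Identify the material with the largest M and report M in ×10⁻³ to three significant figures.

beryllium, M = 9.52×10⁻³

Screen on constraints: σ_y ≥ 262 MPa; k ≥ 4.63 W/(m·K). Survivors: commercially pure titanium, beryllium, alumina ceramic, titanium alloy.
After converting to SI:
  commercially pure titanium: E = 102.0 GPa, ρ = 4520 kg/m³
  beryllium: E = 306.6 GPa, ρ = 1840 kg/m³
  alumina ceramic: E = 372.0 GPa, ρ = 3950 kg/m³
  titanium alloy: E = 112.4 GPa, ρ = 4540 kg/m³
  beryllium: M = 9.52×10⁻³
  alumina ceramic: M = 4.88×10⁻³
  titanium alloy: M = 2.34×10⁻³
  commercially pure titanium: M = 2.23×10⁻³
Beryllium has the largest M.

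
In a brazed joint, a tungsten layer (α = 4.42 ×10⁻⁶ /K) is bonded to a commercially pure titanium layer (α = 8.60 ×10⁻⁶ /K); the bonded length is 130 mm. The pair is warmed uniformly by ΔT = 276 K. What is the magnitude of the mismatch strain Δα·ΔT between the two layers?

Δα = |4.42 − 8.60|×10⁻⁶/K = 4.18×10⁻⁶/K.
Mismatch strain = Δα·ΔT = 4.18×10⁻⁶ × 276.0 = 1.15×10⁻³.

1.15×10⁻³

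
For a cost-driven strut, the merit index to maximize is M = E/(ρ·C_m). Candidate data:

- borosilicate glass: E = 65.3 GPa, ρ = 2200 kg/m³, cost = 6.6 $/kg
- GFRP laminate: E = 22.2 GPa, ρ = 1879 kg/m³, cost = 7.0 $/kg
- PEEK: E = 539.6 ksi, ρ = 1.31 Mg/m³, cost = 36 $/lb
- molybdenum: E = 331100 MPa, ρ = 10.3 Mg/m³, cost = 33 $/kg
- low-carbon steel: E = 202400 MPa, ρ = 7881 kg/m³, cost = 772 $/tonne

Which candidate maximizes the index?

low-carbon steel

After converting to SI:
  borosilicate glass: E = 65.30 GPa, ρ = 2200 kg/m³, cost = 6.600 $/kg
  GFRP laminate: E = 22.20 GPa, ρ = 1879 kg/m³, cost = 7.000 $/kg
  PEEK: E = 3.720 GPa, ρ = 1310 kg/m³, cost = 79.37 $/kg
  molybdenum: E = 331.1 GPa, ρ = 10300 kg/m³, cost = 33.00 $/kg
  low-carbon steel: E = 202.4 GPa, ρ = 7881 kg/m³, cost = 0.7720 $/kg
  low-carbon steel: M = 33.3 MN·m per $
  borosilicate glass: M = 4.50 MN·m per $
  GFRP laminate: M = 1.69 MN·m per $
  molybdenum: M = 0.974 MN·m per $
  PEEK: M = 0.0358 MN·m per $
Low-carbon steel ranks first.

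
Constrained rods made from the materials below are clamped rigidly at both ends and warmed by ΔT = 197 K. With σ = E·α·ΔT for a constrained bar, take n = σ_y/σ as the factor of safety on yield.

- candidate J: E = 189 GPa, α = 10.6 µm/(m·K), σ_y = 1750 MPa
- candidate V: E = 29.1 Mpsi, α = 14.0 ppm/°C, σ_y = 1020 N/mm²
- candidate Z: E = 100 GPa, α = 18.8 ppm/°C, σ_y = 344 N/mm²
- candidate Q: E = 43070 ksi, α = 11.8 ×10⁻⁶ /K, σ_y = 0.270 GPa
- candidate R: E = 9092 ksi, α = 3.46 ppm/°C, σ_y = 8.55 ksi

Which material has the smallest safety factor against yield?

Per material, after unit conversion:
  candidate J: E = 189.0, α = 10.6, σ_y = 1750 → σ = 395 MPa, n = 4.43
  candidate V: E = 200.6, α = 14.0, σ_y = 1020 → σ = 553 MPa, n = 1.84
  candidate Z: E = 100.0, α = 18.8, σ_y = 344.0 → σ = 370 MPa, n = 0.929
  candidate Q: E = 297.0, α = 11.8, σ_y = 270.0 → σ = 690 MPa, n = 0.391
  candidate R: E = 62.69, α = 3.46, σ_y = 58.95 → σ = 42.7 MPa, n = 1.38
The minimum is candidate Q at n = 0.391.

candidate Q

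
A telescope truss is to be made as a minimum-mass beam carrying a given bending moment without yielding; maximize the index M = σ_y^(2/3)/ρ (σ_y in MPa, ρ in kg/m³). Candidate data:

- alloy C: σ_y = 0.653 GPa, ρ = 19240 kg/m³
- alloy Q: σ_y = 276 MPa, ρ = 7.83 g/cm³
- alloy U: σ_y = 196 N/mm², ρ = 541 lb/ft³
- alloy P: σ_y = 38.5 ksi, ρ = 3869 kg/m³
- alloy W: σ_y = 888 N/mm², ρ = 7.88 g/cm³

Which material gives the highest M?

After converting to SI:
  alloy C: σ_y = 653.0 MPa, ρ = 19240 kg/m³
  alloy Q: σ_y = 276.0 MPa, ρ = 7830 kg/m³
  alloy U: σ_y = 196.0 MPa, ρ = 8666 kg/m³
  alloy P: σ_y = 265.4 MPa, ρ = 3869 kg/m³
  alloy W: σ_y = 888.0 MPa, ρ = 7880 kg/m³
  alloy W: M = 11.7×10⁻³
  alloy P: M = 10.7×10⁻³
  alloy Q: M = 5.41×10⁻³
  alloy C: M = 3.91×10⁻³
  alloy U: M = 3.89×10⁻³
Highest index: alloy W.

alloy W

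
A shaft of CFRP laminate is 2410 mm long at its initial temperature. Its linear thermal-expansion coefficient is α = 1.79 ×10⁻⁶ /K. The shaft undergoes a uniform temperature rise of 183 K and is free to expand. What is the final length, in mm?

2410.8 mm

ΔL = α·L₀·ΔT = 1.79×10⁻⁶ × 2410 mm × 183.0 K = 0.789 mm.
L = L₀ + ΔL = 2410 + 0.789 = 2410.8 mm.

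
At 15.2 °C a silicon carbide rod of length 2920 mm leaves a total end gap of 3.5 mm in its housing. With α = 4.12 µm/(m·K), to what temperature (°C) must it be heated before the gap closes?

α·L₀·ΔT = 3.5 mm ⇒ ΔT = 3.5 / (4.12×10⁻⁶ × 2920.0) = 290.9 K.
T = 15.2 + 290.9 = 306.1 °C.

306 °C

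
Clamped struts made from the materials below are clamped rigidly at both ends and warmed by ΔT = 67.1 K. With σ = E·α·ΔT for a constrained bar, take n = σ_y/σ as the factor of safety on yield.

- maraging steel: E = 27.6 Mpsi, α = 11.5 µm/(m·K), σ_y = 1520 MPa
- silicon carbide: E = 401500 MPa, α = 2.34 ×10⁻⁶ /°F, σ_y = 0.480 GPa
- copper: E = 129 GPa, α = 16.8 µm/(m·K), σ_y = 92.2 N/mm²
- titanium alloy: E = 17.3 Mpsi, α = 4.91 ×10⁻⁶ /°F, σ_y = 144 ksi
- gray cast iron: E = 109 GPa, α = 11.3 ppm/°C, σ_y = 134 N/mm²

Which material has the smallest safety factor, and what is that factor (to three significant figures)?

With everything in SI (GPa, ×10⁻⁶/K, MPa):
  maraging steel: E = 190.3, α = 11.5, σ_y = 1520 → σ = 147 MPa, n = 10.4
  silicon carbide: E = 401.5, α = 4.21, σ_y = 480.0 → σ = 113 MPa, n = 4.23
  copper: E = 129.0, α = 16.8, σ_y = 92.20 → σ = 145 MPa, n = 0.634
  titanium alloy: E = 119.3, α = 8.84, σ_y = 992.8 → σ = 70.7 MPa, n = 14.0
  gray cast iron: E = 109.0, α = 11.3, σ_y = 134.0 → σ = 82.6 MPa, n = 1.62
Smallest n: copper with n = 0.634.

copper, n = 0.634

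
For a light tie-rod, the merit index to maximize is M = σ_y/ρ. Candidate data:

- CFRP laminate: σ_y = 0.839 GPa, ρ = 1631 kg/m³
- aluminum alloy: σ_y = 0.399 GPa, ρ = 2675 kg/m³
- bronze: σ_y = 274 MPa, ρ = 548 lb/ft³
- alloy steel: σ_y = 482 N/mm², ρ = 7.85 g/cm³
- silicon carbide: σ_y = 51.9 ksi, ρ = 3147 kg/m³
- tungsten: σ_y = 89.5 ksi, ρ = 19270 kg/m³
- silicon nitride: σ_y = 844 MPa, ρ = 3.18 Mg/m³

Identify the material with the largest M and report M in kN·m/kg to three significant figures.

Normalizing units and computing the index:
  CFRP laminate: σ_y = 839.0 MPa, ρ = 1631 kg/m³
  aluminum alloy: σ_y = 399.0 MPa, ρ = 2675 kg/m³
  bronze: σ_y = 274.0 MPa, ρ = 8778 kg/m³
  alloy steel: σ_y = 482.0 MPa, ρ = 7850 kg/m³
  silicon carbide: σ_y = 357.8 MPa, ρ = 3147 kg/m³
  tungsten: σ_y = 617.1 MPa, ρ = 19270 kg/m³
  silicon nitride: σ_y = 844.0 MPa, ρ = 3180 kg/m³
  CFRP laminate: M = 514 kN·m/kg
  silicon nitride: M = 265 kN·m/kg
  aluminum alloy: M = 149 kN·m/kg
  silicon carbide: M = 114 kN·m/kg
  alloy steel: M = 61.4 kN·m/kg
  tungsten: M = 32.0 kN·m/kg
  bronze: M = 31.2 kN·m/kg
CFRP laminate ranks first.

CFRP laminate, M = 514 kN·m/kg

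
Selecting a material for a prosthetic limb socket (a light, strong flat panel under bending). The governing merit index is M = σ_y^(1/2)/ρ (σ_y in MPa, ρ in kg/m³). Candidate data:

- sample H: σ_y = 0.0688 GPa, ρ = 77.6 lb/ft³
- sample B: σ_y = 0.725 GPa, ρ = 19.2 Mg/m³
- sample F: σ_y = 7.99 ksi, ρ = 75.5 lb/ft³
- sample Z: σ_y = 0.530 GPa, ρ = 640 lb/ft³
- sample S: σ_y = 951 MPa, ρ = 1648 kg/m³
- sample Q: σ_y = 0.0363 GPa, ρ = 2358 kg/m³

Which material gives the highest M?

sample S

Convert each candidate to consistent units, then evaluate M:
  sample H: σ_y = 68.80 MPa, ρ = 1243 kg/m³
  sample B: σ_y = 725.0 MPa, ρ = 19200 kg/m³
  sample F: σ_y = 55.09 MPa, ρ = 1209 kg/m³
  sample Z: σ_y = 530.0 MPa, ρ = 10250 kg/m³
  sample S: σ_y = 951.0 MPa, ρ = 1648 kg/m³
  sample Q: σ_y = 36.30 MPa, ρ = 2358 kg/m³
  sample S: M = 18.7×10⁻³
  sample H: M = 6.67×10⁻³
  sample F: M = 6.14×10⁻³
  sample Q: M = 2.56×10⁻³
  sample Z: M = 2.25×10⁻³
  sample B: M = 1.40×10⁻³
Highest index: sample S.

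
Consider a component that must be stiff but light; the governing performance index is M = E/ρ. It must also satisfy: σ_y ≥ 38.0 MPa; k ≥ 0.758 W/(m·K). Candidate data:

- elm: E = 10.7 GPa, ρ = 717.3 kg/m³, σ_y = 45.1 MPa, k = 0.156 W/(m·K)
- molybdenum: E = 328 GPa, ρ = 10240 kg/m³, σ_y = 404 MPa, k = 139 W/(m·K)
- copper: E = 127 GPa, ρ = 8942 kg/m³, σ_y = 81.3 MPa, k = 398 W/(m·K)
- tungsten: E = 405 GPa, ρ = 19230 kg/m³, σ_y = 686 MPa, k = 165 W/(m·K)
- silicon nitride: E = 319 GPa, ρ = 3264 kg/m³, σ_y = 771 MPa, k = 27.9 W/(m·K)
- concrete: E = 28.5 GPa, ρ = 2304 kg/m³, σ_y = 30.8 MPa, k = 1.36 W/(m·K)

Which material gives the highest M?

Screen on constraints: σ_y ≥ 38.0 MPa; k ≥ 0.758 W/(m·K). Survivors: molybdenum, copper, tungsten, silicon nitride.
Evaluate M for each candidate:
  silicon nitride: M = 97.7 MN·m/kg
  molybdenum: M = 32.0 MN·m/kg
  tungsten: M = 21.1 MN·m/kg
  copper: M = 14.2 MN·m/kg
Highest index: silicon nitride.

silicon nitride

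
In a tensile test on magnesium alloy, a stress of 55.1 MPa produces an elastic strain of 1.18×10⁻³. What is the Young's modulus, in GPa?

46.7 GPa

E = σ/ε = 55.1 MPa / 1.18×10⁻³ = 46690 MPa = 46.7 GPa.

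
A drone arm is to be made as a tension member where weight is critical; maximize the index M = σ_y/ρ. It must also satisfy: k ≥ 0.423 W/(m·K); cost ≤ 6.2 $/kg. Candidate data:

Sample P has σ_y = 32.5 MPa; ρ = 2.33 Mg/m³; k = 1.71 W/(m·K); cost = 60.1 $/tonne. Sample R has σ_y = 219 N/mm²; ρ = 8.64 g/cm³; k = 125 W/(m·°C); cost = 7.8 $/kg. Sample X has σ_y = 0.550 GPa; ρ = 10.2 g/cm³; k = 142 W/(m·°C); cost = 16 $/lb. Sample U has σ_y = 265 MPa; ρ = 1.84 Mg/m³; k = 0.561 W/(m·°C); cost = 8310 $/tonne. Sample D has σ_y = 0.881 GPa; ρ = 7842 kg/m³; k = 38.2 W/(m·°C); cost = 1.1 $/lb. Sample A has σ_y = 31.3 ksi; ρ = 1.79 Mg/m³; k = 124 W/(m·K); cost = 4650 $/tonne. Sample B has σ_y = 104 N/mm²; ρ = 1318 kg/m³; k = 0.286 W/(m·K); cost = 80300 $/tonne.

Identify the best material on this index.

Screen on constraints: k ≥ 0.423 W/(m·K); cost ≤ 6.2 $/kg. Survivors: sample P, sample D, sample A.
After converting to SI:
  sample P: σ_y = 32.50 MPa, ρ = 2330 kg/m³
  sample D: σ_y = 881.0 MPa, ρ = 7842 kg/m³
  sample A: σ_y = 215.8 MPa, ρ = 1790 kg/m³
  sample A: M = 121 kN·m/kg
  sample D: M = 112 kN·m/kg
  sample P: M = 13.9 kN·m/kg
Sample A has the largest M.

sample A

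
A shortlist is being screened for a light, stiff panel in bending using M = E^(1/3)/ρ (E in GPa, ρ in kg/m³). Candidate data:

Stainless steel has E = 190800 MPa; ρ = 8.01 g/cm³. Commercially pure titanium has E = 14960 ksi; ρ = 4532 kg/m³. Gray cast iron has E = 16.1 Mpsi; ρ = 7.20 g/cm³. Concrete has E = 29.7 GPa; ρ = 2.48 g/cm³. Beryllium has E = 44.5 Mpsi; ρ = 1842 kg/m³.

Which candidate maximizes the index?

Putting every candidate on a common basis:
  stainless steel: E = 190.8 GPa, ρ = 8010 kg/m³
  commercially pure titanium: E = 103.1 GPa, ρ = 4532 kg/m³
  gray cast iron: E = 111.0 GPa, ρ = 7200 kg/m³
  concrete: E = 29.70 GPa, ρ = 2480 kg/m³
  beryllium: E = 306.8 GPa, ρ = 1842 kg/m³
  beryllium: M = 3.66×10⁻³
  concrete: M = 1.25×10⁻³
  commercially pure titanium: M = 1.03×10⁻³
  stainless steel: M = 0.719×10⁻³
  gray cast iron: M = 0.667×10⁻³
The maximum is for beryllium.

beryllium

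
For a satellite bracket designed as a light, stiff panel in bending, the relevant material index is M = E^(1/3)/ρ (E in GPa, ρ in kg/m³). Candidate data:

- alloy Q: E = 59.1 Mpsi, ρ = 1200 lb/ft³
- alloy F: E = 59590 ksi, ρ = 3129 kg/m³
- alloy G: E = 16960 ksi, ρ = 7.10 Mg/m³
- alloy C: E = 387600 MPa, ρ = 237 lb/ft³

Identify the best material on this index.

alloy F

Putting every candidate on a common basis:
  alloy Q: E = 407.5 GPa, ρ = 19220 kg/m³
  alloy F: E = 410.9 GPa, ρ = 3129 kg/m³
  alloy G: E = 116.9 GPa, ρ = 7100 kg/m³
  alloy C: E = 387.6 GPa, ρ = 3796 kg/m³
  alloy F: M = 2.38×10⁻³
  alloy C: M = 1.92×10⁻³
  alloy G: M = 0.689×10⁻³
  alloy Q: M = 0.386×10⁻³
Highest index: alloy F.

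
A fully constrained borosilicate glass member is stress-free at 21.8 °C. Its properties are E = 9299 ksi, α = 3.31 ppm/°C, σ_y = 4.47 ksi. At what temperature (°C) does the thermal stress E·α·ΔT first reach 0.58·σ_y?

E = 9299 ksi = 64.11 GPa.
σ_y = 4.47 ksi = 30.82 MPa.
E·α·ΔT = 17.88 MPa ⇒ ΔT = 17.88 / (64.11×10³ × 3.31×10⁻⁶) = 84.23 K.
T = 21.8 + 84.23 = 106.0 °C.

106 °C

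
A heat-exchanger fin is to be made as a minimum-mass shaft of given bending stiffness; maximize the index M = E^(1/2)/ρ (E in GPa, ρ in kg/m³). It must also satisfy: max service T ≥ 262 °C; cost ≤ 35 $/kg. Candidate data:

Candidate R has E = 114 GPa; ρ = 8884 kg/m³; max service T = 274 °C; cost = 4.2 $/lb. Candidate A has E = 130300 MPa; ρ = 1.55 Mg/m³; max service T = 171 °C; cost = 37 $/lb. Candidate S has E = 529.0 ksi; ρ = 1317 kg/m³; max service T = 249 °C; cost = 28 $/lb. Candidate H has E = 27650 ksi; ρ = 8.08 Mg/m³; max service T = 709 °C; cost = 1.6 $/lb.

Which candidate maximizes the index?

candidate H

Screen on constraints: max service T ≥ 262 °C; cost ≤ 35 $/kg. Survivors: candidate R, candidate H.
Putting every candidate on a common basis:
  candidate R: E = 114.0 GPa, ρ = 8884 kg/m³
  candidate H: E = 190.6 GPa, ρ = 8080 kg/m³
  candidate H: M = 1.71×10⁻³
  candidate R: M = 1.20×10⁻³
Highest index: candidate H.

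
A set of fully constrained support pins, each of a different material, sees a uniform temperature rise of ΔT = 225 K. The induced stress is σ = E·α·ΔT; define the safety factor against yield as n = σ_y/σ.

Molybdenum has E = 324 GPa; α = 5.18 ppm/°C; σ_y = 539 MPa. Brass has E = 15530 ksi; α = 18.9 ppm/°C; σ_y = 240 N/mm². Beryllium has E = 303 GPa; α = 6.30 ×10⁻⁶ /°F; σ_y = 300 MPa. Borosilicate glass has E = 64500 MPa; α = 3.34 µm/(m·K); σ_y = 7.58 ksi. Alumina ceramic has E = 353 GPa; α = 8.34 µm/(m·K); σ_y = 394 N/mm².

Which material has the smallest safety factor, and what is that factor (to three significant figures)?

Converting E to GPa, α to ×10⁻⁶/K, σ_y to MPa, then σ and n for each:
  molybdenum: E = 324.0, α = 5.18, σ_y = 539.0 → σ = 378 MPa, n = 1.43
  brass: E = 107.1, α = 18.9, σ_y = 240.0 → σ = 455 MPa, n = 0.527
  beryllium: E = 303.0, α = 11.3, σ_y = 300.0 → σ = 773 MPa, n = 0.388
  borosilicate glass: E = 64.50, α = 3.34, σ_y = 52.26 → σ = 48.5 MPa, n = 1.08
  alumina ceramic: E = 353.0, α = 8.34, σ_y = 394.0 → σ = 662 MPa, n = 0.595
Smallest n: beryllium with n = 0.388.

beryllium, n = 0.388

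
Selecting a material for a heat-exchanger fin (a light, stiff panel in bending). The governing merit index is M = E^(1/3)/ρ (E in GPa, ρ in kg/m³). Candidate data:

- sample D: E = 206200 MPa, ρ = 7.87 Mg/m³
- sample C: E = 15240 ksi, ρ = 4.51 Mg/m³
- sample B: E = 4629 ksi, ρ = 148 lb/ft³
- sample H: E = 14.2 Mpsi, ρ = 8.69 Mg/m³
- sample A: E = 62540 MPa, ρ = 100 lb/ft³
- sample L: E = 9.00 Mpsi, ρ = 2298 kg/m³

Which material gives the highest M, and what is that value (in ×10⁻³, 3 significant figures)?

In SI units:
  sample D: E = 206.2 GPa, ρ = 7870 kg/m³
  sample C: E = 105.1 GPa, ρ = 4510 kg/m³
  sample B: E = 31.92 GPa, ρ = 2371 kg/m³
  sample H: E = 97.91 GPa, ρ = 8690 kg/m³
  sample A: E = 62.54 GPa, ρ = 1602 kg/m³
  sample L: E = 62.05 GPa, ρ = 2298 kg/m³
  sample A: M = 2.48×10⁻³
  sample L: M = 1.72×10⁻³
  sample B: M = 1.34×10⁻³
  sample C: M = 1.05×10⁻³
  sample D: M = 0.751×10⁻³
  sample H: M = 0.530×10⁻³
The maximum is for sample A.

sample A, M = 2.48×10⁻³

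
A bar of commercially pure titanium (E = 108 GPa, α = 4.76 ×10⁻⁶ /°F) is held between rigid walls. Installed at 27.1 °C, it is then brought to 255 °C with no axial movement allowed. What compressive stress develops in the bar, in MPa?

α = 4.76×10⁻⁶/°F × 9/5 = 8.57×10⁻⁶/K.
ΔT = 227.9 K. Constrained thermal stress σ = E·α·ΔT = 108.0×10³ MPa × 8.57×10⁻⁶ × 227.9 = 211 MPa (compressive).

211 MPa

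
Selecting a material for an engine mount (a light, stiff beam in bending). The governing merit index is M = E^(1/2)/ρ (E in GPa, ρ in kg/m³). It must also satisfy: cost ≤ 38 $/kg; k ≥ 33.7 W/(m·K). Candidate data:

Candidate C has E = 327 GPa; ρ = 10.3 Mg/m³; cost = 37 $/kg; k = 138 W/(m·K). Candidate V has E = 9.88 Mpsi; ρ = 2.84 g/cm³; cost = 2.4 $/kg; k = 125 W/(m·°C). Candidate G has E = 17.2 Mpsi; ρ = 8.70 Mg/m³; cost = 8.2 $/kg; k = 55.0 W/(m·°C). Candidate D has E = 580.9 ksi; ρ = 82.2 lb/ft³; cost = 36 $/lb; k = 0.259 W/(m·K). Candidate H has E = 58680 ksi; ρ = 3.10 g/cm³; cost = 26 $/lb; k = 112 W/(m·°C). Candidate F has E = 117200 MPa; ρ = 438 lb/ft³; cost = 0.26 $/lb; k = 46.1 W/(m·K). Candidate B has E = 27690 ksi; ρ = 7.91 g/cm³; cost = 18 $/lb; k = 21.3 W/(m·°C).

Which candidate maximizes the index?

candidate V

Screen on constraints: cost ≤ 38 $/kg; k ≥ 33.7 W/(m·K). Survivors: candidate C, candidate V, candidate G, candidate F.
Putting every candidate on a common basis:
  candidate C: E = 327.0 GPa, ρ = 10300 kg/m³
  candidate V: E = 68.12 GPa, ρ = 2840 kg/m³
  candidate G: E = 118.6 GPa, ρ = 8700 kg/m³
  candidate F: E = 117.2 GPa, ρ = 7016 kg/m³
  candidate V: M = 2.91×10⁻³
  candidate C: M = 1.76×10⁻³
  candidate F: M = 1.54×10⁻³
  candidate G: M = 1.25×10⁻³
Highest index: candidate V.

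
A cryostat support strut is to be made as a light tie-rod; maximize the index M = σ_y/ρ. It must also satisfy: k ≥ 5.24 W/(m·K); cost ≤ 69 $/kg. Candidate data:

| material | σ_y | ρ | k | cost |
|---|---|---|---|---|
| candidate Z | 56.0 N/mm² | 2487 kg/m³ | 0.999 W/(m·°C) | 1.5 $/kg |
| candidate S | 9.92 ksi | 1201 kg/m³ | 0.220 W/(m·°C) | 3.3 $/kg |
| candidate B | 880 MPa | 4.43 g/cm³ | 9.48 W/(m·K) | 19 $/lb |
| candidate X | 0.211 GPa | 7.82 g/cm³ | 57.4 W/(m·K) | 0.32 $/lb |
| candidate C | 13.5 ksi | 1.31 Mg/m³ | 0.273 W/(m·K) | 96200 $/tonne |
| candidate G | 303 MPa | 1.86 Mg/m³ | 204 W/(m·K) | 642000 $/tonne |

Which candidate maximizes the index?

Screen on constraints: k ≥ 5.24 W/(m·K); cost ≤ 69 $/kg. Survivors: candidate B, candidate X.
Putting every candidate on a common basis:
  candidate B: σ_y = 880.0 MPa, ρ = 4430 kg/m³
  candidate X: σ_y = 211.0 MPa, ρ = 7820 kg/m³
  candidate B: M = 199 kN·m/kg
  candidate X: M = 27.0 kN·m/kg
Candidate B ranks first.

candidate B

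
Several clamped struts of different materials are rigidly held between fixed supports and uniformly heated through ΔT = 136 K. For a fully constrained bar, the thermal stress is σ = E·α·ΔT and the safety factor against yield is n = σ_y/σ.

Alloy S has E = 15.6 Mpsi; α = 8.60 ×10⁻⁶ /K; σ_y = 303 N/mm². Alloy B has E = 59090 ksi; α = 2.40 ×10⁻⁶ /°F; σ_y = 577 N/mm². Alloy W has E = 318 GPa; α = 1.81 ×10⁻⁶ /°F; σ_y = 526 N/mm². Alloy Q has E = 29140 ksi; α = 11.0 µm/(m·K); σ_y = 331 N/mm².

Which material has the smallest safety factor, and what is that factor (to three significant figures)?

With everything in SI (GPa, ×10⁻⁶/K, MPa):
  alloy S: E = 107.6, α = 8.60, σ_y = 303.0 → σ = 126 MPa, n = 2.41
  alloy B: E = 407.4, α = 4.32, σ_y = 577.0 → σ = 239 MPa, n = 2.41
  alloy W: E = 318.0, α = 3.26, σ_y = 526.0 → σ = 141 MPa, n = 3.73
  alloy Q: E = 200.9, α = 11.0, σ_y = 331.0 → σ = 301 MPa, n = 1.10
The minimum is alloy Q at n = 1.10.

alloy Q, n = 1.10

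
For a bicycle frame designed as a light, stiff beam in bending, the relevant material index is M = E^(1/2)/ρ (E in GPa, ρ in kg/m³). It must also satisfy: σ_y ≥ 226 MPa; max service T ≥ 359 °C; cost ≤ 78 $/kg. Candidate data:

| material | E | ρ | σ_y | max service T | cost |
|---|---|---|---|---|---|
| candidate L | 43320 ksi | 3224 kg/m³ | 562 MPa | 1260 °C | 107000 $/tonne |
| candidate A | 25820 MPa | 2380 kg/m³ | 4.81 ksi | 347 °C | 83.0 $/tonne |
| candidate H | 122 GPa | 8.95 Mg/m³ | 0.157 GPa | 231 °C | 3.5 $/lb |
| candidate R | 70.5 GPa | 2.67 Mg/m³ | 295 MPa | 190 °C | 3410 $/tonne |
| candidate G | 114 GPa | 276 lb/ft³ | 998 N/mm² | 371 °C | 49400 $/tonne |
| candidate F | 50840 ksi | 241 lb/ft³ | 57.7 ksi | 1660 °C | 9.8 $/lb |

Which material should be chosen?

Screen on constraints: σ_y ≥ 226 MPa; max service T ≥ 359 °C; cost ≤ 78 $/kg. Survivors: candidate G, candidate F.
Convert each candidate to consistent units, then evaluate M:
  candidate G: E = 114.0 GPa, ρ = 4421 kg/m³
  candidate F: E = 350.5 GPa, ρ = 3860 kg/m³
  candidate F: M = 4.85×10⁻³
  candidate G: M = 2.42×10⁻³
Candidate F has the largest M.

candidate F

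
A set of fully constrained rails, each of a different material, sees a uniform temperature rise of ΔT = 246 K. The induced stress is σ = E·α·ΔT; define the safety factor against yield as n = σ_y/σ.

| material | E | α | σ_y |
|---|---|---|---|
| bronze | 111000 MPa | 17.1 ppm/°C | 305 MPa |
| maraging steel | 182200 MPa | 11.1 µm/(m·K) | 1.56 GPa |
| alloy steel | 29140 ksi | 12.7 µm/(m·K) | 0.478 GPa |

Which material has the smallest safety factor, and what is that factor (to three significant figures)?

bronze, n = 0.653

With everything in SI (GPa, ×10⁻⁶/K, MPa):
  bronze: E = 111.0, α = 17.1, σ_y = 305.0 → σ = 467 MPa, n = 0.653
  maraging steel: E = 182.2, α = 11.1, σ_y = 1560 → σ = 498 MPa, n = 3.14
  alloy steel: E = 200.9, α = 12.7, σ_y = 478.0 → σ = 628 MPa, n = 0.762
The minimum is bronze at n = 0.653.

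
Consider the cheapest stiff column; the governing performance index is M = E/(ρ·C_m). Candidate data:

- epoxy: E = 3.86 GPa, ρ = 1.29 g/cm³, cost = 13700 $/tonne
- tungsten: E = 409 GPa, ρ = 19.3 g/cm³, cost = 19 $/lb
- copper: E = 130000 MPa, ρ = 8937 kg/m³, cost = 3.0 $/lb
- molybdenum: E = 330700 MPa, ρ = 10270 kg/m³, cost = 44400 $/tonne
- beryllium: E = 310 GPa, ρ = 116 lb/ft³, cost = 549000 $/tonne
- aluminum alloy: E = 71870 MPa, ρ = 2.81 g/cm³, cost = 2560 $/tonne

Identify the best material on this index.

Convert each candidate to consistent units, then evaluate M:
  epoxy: E = 3.860 GPa, ρ = 1290 kg/m³, cost = 13.70 $/kg
  tungsten: E = 409.0 GPa, ρ = 19300 kg/m³, cost = 41.89 $/kg
  copper: E = 130.0 GPa, ρ = 8937 kg/m³, cost = 6.614 $/kg
  molybdenum: E = 330.7 GPa, ρ = 10270 kg/m³, cost = 44.40 $/kg
  beryllium: E = 310.0 GPa, ρ = 1858 kg/m³, cost = 549.0 $/kg
  aluminum alloy: E = 71.87 GPa, ρ = 2810 kg/m³, cost = 2.560 $/kg
  aluminum alloy: M = 9.99 MN·m per $
  copper: M = 2.20 MN·m per $
  molybdenum: M = 0.725 MN·m per $
  tungsten: M = 0.506 MN·m per $
  beryllium: M = 0.304 MN·m per $
  epoxy: M = 0.218 MN·m per $
Aluminum alloy has the largest M.

aluminum alloy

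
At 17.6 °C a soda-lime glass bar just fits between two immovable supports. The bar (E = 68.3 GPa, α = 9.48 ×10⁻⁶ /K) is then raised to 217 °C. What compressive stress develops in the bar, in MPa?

ΔT = 199.4 K. Constrained thermal stress σ = E·α·ΔT = 68.30×10³ MPa × 9.48×10⁻⁶ × 199.4 = 129 MPa (compressive).

129 MPa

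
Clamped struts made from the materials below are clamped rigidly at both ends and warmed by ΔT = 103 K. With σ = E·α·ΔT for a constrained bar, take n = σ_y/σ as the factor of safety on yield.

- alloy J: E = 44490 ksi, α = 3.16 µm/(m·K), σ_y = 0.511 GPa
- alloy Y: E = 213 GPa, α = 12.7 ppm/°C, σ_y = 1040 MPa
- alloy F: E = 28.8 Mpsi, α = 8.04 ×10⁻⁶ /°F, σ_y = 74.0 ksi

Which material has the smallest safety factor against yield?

alloy F

Per material, after unit conversion:
  alloy J: E = 306.7, α = 3.16, σ_y = 511.0 → σ = 99.8 MPa, n = 5.12
  alloy Y: E = 213.0, α = 12.7, σ_y = 1040 → σ = 279 MPa, n = 3.73
  alloy F: E = 198.6, α = 14.5, σ_y = 510.2 → σ = 296 MPa, n = 1.72
Alloy F has the lowest safety factor, n = 1.72.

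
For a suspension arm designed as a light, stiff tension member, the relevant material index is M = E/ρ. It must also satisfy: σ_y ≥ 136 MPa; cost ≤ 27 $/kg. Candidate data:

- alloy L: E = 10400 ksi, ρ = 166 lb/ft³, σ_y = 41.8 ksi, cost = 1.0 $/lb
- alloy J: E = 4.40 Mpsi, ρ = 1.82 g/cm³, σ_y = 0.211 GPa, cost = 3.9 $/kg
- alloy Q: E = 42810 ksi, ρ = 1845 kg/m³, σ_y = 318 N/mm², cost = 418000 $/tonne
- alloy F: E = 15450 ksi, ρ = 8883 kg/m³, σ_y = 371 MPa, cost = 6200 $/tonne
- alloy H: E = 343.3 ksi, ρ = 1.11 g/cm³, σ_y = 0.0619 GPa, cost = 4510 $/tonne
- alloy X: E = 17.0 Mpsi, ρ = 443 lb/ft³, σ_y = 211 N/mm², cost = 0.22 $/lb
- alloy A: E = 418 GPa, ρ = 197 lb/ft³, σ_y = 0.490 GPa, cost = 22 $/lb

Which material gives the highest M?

Screen on constraints: σ_y ≥ 136 MPa; cost ≤ 27 $/kg. Survivors: alloy L, alloy J, alloy F, alloy X.
Normalizing units and computing the index:
  alloy L: E = 71.71 GPa, ρ = 2659 kg/m³
  alloy J: E = 30.34 GPa, ρ = 1820 kg/m³
  alloy F: E = 106.5 GPa, ρ = 8883 kg/m³
  alloy X: E = 117.2 GPa, ρ = 7096 kg/m³
  alloy L: M = 27.0 MN·m/kg
  alloy J: M = 16.7 MN·m/kg
  alloy X: M = 16.5 MN·m/kg
  alloy F: M = 12.0 MN·m/kg
Alloy L ranks first.

alloy L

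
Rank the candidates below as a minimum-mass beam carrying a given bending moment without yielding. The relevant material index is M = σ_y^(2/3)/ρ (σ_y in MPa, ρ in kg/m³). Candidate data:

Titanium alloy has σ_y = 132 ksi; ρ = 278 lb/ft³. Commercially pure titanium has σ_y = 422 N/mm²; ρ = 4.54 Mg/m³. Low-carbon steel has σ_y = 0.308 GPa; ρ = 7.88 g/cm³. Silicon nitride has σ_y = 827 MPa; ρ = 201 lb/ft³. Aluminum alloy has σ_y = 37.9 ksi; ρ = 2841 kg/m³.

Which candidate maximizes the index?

silicon nitride

Putting every candidate on a common basis:
  titanium alloy: σ_y = 910.1 MPa, ρ = 4453 kg/m³
  commercially pure titanium: σ_y = 422.0 MPa, ρ = 4540 kg/m³
  low-carbon steel: σ_y = 308.0 MPa, ρ = 7880 kg/m³
  silicon nitride: σ_y = 827.0 MPa, ρ = 3220 kg/m³
  aluminum alloy: σ_y = 261.3 MPa, ρ = 2841 kg/m³
  silicon nitride: M = 27.4×10⁻³
  titanium alloy: M = 21.1×10⁻³
  aluminum alloy: M = 14.4×10⁻³
  commercially pure titanium: M = 12.4×10⁻³
  low-carbon steel: M = 5.79×10⁻³
Highest index: silicon nitride.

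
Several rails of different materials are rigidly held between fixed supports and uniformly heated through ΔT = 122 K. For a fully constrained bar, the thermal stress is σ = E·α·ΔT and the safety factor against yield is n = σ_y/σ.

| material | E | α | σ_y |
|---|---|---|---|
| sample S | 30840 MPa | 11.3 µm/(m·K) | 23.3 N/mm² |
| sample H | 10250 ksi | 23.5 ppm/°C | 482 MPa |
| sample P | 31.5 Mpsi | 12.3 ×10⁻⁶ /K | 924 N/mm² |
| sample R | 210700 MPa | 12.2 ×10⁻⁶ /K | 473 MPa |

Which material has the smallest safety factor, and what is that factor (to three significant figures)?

sample S, n = 0.548

Per material, after unit conversion:
  sample S: E = 30.84, α = 11.3, σ_y = 23.30 → σ = 42.5 MPa, n = 0.548
  sample H: E = 70.67, α = 23.5, σ_y = 482.0 → σ = 203 MPa, n = 2.38
  sample P: E = 217.2, α = 12.3, σ_y = 924.0 → σ = 326 MPa, n = 2.84
  sample R: E = 210.7, α = 12.2, σ_y = 473.0 → σ = 314 MPa, n = 1.51
Smallest n: sample S with n = 0.548.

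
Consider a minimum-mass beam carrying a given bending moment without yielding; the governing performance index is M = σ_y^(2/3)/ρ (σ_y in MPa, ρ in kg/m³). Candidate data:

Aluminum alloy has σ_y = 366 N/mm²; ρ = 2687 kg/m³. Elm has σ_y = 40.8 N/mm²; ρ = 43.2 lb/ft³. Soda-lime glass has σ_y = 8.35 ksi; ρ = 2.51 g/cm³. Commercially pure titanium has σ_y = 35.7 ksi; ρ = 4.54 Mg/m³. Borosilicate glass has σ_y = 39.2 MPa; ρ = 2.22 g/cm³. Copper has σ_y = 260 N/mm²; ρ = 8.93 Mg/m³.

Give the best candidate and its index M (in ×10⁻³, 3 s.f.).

In SI units:
  aluminum alloy: σ_y = 366.0 MPa, ρ = 2687 kg/m³
  elm: σ_y = 40.80 MPa, ρ = 692.0 kg/m³
  soda-lime glass: σ_y = 57.57 MPa, ρ = 2510 kg/m³
  commercially pure titanium: σ_y = 246.1 MPa, ρ = 4540 kg/m³
  borosilicate glass: σ_y = 39.20 MPa, ρ = 2220 kg/m³
  copper: σ_y = 260.0 MPa, ρ = 8930 kg/m³
  aluminum alloy: M = 19.0×10⁻³
  elm: M = 17.1×10⁻³
  commercially pure titanium: M = 8.65×10⁻³
  soda-lime glass: M = 5.94×10⁻³
  borosilicate glass: M = 5.20×10⁻³
  copper: M = 4.56×10⁻³
The maximum is for aluminum alloy.

aluminum alloy, M = 19.0×10⁻³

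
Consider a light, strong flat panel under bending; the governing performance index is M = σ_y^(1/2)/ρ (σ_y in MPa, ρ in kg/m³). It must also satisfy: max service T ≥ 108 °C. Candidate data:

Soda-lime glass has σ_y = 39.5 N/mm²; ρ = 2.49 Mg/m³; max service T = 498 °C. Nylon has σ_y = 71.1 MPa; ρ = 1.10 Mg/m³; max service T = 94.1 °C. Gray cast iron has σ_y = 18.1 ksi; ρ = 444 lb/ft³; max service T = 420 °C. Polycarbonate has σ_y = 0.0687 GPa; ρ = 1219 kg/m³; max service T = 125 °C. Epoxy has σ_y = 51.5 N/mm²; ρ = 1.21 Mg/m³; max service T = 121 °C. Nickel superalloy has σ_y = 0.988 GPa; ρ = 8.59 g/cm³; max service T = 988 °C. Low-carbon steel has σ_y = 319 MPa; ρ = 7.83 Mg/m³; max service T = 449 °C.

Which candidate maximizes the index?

polycarbonate

Screen on constraints: max service T ≥ 108 °C. Survivors: soda-lime glass, gray cast iron, polycarbonate, epoxy, nickel superalloy, low-carbon steel.
Normalizing units and computing the index:
  soda-lime glass: σ_y = 39.50 MPa, ρ = 2490 kg/m³
  gray cast iron: σ_y = 124.8 MPa, ρ = 7112 kg/m³
  polycarbonate: σ_y = 68.70 MPa, ρ = 1219 kg/m³
  epoxy: σ_y = 51.50 MPa, ρ = 1210 kg/m³
  nickel superalloy: σ_y = 988.0 MPa, ρ = 8590 kg/m³
  low-carbon steel: σ_y = 319.0 MPa, ρ = 7830 kg/m³
  polycarbonate: M = 6.80×10⁻³
  epoxy: M = 5.93×10⁻³
  nickel superalloy: M = 3.66×10⁻³
  soda-lime glass: M = 2.52×10⁻³
  low-carbon steel: M = 2.28×10⁻³
  gray cast iron: M = 1.57×10⁻³
The maximum is for polycarbonate.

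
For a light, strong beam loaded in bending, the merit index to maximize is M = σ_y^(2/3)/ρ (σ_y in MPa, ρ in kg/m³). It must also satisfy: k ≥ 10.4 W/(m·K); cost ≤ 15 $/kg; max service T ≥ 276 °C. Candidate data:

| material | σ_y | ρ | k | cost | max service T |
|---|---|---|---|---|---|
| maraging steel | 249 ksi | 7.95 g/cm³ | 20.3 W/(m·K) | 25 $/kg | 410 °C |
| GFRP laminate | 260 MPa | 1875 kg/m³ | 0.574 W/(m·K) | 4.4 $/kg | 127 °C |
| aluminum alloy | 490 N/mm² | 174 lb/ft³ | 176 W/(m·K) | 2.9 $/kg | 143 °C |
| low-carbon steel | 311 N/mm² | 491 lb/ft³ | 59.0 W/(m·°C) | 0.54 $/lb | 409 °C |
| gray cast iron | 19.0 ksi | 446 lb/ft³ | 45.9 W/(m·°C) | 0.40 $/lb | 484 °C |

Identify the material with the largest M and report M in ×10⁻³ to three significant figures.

Screen on constraints: k ≥ 10.4 W/(m·K); cost ≤ 15 $/kg; max service T ≥ 276 °C. Survivors: low-carbon steel, gray cast iron.
Putting every candidate on a common basis:
  low-carbon steel: σ_y = 311.0 MPa, ρ = 7865 kg/m³
  gray cast iron: σ_y = 131.0 MPa, ρ = 7144 kg/m³
  low-carbon steel: M = 5.84×10⁻³
  gray cast iron: M = 3.61×10⁻³
Highest index: low-carbon steel.

low-carbon steel, M = 5.84×10⁻³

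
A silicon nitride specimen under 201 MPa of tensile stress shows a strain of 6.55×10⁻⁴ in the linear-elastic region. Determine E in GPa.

E = σ/ε = 201 MPa / 6.55×10⁻⁴ = 306900 MPa = 307 GPa.

307 GPa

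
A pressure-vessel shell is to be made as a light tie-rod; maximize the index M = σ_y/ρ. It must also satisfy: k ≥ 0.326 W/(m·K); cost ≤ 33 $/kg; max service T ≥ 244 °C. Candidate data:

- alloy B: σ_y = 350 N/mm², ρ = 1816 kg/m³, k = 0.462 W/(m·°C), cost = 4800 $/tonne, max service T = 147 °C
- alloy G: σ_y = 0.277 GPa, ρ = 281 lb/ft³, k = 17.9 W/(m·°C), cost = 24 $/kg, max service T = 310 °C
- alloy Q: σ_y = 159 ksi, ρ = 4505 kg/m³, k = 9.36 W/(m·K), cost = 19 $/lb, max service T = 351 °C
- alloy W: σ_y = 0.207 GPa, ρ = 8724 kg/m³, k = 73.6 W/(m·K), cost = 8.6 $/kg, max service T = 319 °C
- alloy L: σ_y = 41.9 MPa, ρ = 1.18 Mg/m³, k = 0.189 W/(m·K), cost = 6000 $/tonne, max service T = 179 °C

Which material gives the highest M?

Screen on constraints: k ≥ 0.326 W/(m·K); cost ≤ 33 $/kg; max service T ≥ 244 °C. Survivors: alloy G, alloy W.
Normalizing units and computing the index:
  alloy G: σ_y = 277.0 MPa, ρ = 4501 kg/m³
  alloy W: σ_y = 207.0 MPa, ρ = 8724 kg/m³
  alloy G: M = 61.5 kN·m/kg
  alloy W: M = 23.7 kN·m/kg
Alloy G ranks first.

alloy G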